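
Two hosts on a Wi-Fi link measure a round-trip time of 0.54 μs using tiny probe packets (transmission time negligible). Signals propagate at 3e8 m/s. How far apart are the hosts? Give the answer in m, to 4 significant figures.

One-way propagation = RTT/2 = 0.27 μs.
d = s × t = 300000000 × 2.7e-07 = 81.00 m.

81.00 m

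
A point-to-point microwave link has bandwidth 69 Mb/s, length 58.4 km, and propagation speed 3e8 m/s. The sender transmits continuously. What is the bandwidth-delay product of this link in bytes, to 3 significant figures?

Propagation delay = 58400 / 300000000 = 0.000194667 s.
BDP = R × t_prop = 69000000 × 0.000194667 = 13432 bits.
In bytes: 13432/8 = 1680 bytes.

1680 bytes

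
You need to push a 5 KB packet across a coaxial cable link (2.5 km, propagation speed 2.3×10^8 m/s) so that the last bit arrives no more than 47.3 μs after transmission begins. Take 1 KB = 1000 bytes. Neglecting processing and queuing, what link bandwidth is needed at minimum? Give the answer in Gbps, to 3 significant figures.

1.10 Gbps

L = 40000 bits.
Propagation delay = 2500 / 2.3e+08 = 10.8696 μs.
Transmission budget = 47.3 − 10.8696 = 36.4304 μs.
R ≥ L / t_tx = 40000 bits / 3.64304e-05 s = 1.10 Gbps.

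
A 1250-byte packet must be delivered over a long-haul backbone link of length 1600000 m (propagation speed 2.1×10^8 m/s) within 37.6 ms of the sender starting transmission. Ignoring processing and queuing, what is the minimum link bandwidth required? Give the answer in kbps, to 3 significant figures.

334 kbps

L = 10000 bits.
Propagation delay = 1600000 / 210000000 = 7.61905 ms.
Transmission budget = 37.6 − 7.61905 = 29.981 ms.
R ≥ L / t_tx = 10000 bits / 0.029981 s = 334 kbps.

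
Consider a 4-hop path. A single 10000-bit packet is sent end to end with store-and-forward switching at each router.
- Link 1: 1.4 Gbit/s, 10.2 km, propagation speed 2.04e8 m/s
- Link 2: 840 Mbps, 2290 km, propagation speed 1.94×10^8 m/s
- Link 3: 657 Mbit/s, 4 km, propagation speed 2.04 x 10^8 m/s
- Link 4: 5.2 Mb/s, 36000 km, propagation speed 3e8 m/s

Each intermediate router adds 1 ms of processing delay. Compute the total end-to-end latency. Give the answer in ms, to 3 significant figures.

137 ms

Transmission delays (L/R per hop): 0.00714286, 0.0119048, 0.0152207, 1.92308 ms; sum = 1.95735 ms.
Propagation delays (d/s per hop): 0.05, 11.8041, 0.0196078, 120 ms; sum = 131.874 ms.
Processing at 3 router(s): 3 × 1 ms = 3 ms.
End-to-end = 137 ms.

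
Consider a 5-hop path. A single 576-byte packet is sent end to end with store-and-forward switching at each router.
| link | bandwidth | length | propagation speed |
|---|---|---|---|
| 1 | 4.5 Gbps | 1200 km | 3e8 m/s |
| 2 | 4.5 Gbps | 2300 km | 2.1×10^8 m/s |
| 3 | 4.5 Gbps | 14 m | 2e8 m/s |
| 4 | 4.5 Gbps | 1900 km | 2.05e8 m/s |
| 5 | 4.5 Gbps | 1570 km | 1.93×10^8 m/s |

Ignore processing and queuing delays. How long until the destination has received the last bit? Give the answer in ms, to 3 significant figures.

32.4 ms

L = 576 × 8 = 4608 bits.
Transmission delay per hop = L/R = 4608/4500000000 = 0.001024 ms; 5 hops → 0.00512 ms.
Propagation delays (d/s per hop): 4, 10.9524, 7e-05, 9.26829, 8.13472 ms; sum = 32.3555 ms.
End-to-end = 32.4 ms.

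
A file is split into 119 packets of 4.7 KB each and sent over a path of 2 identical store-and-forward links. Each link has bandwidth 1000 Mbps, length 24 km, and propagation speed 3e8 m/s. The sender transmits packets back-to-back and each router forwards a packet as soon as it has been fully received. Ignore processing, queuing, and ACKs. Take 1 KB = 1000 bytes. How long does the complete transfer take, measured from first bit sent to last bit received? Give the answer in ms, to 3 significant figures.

Per-hop transmission t_tx = L/R = 37600/1000000000 = 0.0376 ms.
Per-hop propagation t_prop = 24000/300000000 = 0.08 ms.
Pipeline fill: first packet needs 2·t_tx to clear all hops; remaining 118 packets each add one t_tx.
Total = (2+119-1)·t_tx + 2·t_prop = 120·0.0376 + 2·0.08 = 4.67 ms.

4.67 ms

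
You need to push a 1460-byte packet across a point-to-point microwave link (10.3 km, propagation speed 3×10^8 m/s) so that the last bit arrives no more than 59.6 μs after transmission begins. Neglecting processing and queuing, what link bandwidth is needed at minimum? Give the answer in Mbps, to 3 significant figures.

L = 11680 bits.
Propagation delay = 10300 / 300000000 = 34.3333 μs.
Transmission budget = 59.6 − 34.3333 = 25.2667 μs.
R ≥ L / t_tx = 11680 bits / 2.52667e-05 s = 462 Mbps.

462 Mbps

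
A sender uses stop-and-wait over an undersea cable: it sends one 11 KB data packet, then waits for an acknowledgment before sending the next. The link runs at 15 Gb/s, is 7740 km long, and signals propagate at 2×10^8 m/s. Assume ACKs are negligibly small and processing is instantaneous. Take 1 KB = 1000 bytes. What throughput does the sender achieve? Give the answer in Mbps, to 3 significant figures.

1.14 Mbps

t_tx = L/R = 88000/15000000000 = 5.86667e-06 s.
t_prop = 7740000/200000000 = 0.0387 s; RTT = 0.0774 s.
Cycle = t_tx + RTT = 0.0774059 s.
Throughput = L / cycle = 88000 / 0.0774059 = 1.14 Mbps.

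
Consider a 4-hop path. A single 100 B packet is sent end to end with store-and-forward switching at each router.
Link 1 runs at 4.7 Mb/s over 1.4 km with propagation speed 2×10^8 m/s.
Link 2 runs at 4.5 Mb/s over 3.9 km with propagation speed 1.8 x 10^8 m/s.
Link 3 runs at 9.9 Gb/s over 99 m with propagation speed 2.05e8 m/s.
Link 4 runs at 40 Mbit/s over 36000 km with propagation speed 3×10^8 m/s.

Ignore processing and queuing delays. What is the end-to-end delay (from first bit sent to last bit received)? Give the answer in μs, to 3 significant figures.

L = 100 × 8 = 800 bits.
Transmission delays (L/R per hop): 170.213, 177.778, 0.0808081, 20 μs; sum = 368.071 μs.
Propagation delays (d/s per hop): 7, 21.6667, 0.482927, 120000 μs; sum = 120029 μs.
End-to-end = 120000 μs.

120000 μs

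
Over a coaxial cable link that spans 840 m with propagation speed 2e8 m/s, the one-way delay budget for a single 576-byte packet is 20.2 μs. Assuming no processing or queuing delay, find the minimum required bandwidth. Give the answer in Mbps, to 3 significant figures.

L = 4608 bits.
Propagation delay = 840 / 200000000 = 4.2 μs.
Transmission budget = 20.2 − 4.2 = 16 μs.
R ≥ L / t_tx = 4608 bits / 1.6e-05 s = 288 Mbps.

288 Mbps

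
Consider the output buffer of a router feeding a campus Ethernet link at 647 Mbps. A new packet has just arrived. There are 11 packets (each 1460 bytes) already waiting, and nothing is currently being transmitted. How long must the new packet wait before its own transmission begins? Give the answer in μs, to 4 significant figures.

198.6 μs

Each queued packet: L/R = 11680/647000000 = 18.0526 μs.
11 queued → 198.578 μs.
Queuing delay = 198.6 μs.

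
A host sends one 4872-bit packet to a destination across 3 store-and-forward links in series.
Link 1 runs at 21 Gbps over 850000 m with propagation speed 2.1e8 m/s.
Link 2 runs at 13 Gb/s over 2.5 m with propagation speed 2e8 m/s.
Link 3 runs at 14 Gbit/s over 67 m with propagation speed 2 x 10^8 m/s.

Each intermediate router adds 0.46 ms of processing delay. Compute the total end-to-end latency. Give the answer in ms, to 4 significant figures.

Transmission delays (L/R per hop): 0.000232, 0.000374769, 0.000348 ms; sum = 0.000954769 ms.
Propagation delays (d/s per hop): 4.04762, 1.25e-05, 0.000335 ms; sum = 4.04797 ms.
Processing at 2 router(s): 2 × 0.46 ms = 0.92 ms.
End-to-end = 4.969 ms.

4.969 ms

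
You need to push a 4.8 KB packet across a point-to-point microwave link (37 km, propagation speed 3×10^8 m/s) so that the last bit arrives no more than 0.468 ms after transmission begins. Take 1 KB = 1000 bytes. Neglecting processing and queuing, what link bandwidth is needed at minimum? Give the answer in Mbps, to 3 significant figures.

111 Mbps

L = 38400 bits.
Propagation delay = 37000 / 300000000 = 0.123333 ms.
Transmission budget = 0.468 − 0.123333 = 0.344667 ms.
R ≥ L / t_tx = 38400 bits / 0.000344667 s = 111 Mbps.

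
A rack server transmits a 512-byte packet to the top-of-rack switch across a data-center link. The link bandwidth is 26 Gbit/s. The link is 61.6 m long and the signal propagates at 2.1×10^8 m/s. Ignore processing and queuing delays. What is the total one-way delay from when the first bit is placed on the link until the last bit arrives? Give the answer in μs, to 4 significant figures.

0.4509 μs

L = 512 × 8 = 4096 bits.
Transmission delay = L/R = 4096 / 26000000000 = 0.157538 μs.
Propagation delay = d/s = 61.6 m / 210000000 m/s = 0.293333 μs.
Total = 0.4509 μs.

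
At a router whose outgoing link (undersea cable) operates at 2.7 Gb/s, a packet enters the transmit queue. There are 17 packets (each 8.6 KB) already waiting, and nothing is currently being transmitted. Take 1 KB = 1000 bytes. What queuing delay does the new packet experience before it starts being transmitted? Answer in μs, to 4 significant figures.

Each queued packet: L/R = 68800/2700000000 = 25.4815 μs.
17 queued → 433.185 μs.
Queuing delay = 433.2 μs.

433.2 μs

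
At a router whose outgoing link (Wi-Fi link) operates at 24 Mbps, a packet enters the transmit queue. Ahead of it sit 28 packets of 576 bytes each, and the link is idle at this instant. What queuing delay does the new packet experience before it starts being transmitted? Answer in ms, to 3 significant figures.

Each queued packet: L/R = 4608/24000000 = 0.192 ms.
28 queued → 5.376 ms.
Queuing delay = 5.38 ms.

5.38 ms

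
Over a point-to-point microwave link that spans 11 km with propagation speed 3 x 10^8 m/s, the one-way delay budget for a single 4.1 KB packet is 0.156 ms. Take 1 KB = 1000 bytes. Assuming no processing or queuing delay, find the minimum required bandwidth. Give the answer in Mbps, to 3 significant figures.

275 Mbps

L = 32800 bits.
Propagation delay = 11000 / 300000000 = 0.0366667 ms.
Transmission budget = 0.156 − 0.0366667 = 0.119333 ms.
R ≥ L / t_tx = 32800 bits / 0.000119333 s = 275 Mbps.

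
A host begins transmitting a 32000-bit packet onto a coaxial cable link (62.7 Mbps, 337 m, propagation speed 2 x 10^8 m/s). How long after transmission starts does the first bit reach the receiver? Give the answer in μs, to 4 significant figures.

First bit experiences only propagation delay: d/s = 337/200000000 = 1.685 μs.

1.685 μs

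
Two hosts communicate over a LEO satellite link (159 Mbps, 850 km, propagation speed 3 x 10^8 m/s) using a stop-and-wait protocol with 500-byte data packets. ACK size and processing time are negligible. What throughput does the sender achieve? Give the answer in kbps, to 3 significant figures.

t_tx = L/R = 4000/159000000 = 2.51572e-05 s.
t_prop = 850000/300000000 = 0.00283333 s; RTT = 0.00566667 s.
Cycle = t_tx + RTT = 0.00569182 s.
Throughput = L / cycle = 4000 / 0.00569182 = 703 kbps.

703 kbps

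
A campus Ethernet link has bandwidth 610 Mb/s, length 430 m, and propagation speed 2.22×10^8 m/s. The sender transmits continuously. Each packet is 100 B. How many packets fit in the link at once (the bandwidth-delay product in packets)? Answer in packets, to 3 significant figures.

Propagation delay = 430 / 2.22e+08 = 1.93694e-06 s.
BDP = R × t_prop = 610000000 × 1.93694e-06 = 1181.53 bits.
In packets of 800 bits: 1.48 packets.

1.48 packets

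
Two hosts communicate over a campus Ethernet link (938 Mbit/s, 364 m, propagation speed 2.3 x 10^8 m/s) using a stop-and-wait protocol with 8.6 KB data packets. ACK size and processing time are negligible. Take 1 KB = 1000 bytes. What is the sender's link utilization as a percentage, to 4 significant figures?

t_tx = L/R = 68800/938000000 = 7.33475e-05 s.
t_prop = 364/2.3e+08 = 1.58261e-06 s; RTT = 3.16522e-06 s.
Cycle = t_tx + RTT = 7.65128e-05 s.
Utilization = t_tx / cycle = 7.33475e-05/7.65128e-05 = 95.86 %.

95.86 %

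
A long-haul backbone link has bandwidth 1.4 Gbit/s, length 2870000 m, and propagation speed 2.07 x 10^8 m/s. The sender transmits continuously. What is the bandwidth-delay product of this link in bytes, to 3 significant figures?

Propagation delay = 2870000 / 2.07e+08 = 0.0138647 s.
BDP = R × t_prop = 1400000000 × 0.0138647 = 19410600 bits.
In bytes: 19410600/8 = 2430000 bytes.

2430000 bytes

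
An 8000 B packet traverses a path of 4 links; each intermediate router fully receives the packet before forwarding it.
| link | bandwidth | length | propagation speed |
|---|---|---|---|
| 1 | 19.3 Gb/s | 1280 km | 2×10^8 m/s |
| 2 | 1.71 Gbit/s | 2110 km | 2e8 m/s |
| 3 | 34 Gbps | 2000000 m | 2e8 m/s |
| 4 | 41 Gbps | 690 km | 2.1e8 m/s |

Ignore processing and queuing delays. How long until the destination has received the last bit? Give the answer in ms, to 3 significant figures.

30.3 ms

L = 8000 × 8 = 64000 bits.
Transmission delays (L/R per hop): 0.00331606, 0.0374269, 0.00188235, 0.00156098 ms; sum = 0.0441863 ms.
Propagation delays (d/s per hop): 6.4, 10.55, 10, 3.28571 ms; sum = 30.2357 ms.
End-to-end = 30.3 ms.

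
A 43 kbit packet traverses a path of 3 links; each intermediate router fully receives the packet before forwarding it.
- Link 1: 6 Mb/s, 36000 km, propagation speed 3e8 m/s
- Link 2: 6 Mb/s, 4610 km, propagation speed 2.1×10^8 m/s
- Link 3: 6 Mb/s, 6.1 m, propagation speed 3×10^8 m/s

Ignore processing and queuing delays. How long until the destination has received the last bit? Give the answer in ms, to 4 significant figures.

163.5 ms

L = 43000 bits.
Transmission delay per hop = L/R = 43000/6000000 = 7.16667 ms; 3 hops → 21.5 ms.
Propagation delays (d/s per hop): 120, 21.9524, 2.03333e-05 ms; sum = 141.952 ms.
End-to-end = 163.5 ms.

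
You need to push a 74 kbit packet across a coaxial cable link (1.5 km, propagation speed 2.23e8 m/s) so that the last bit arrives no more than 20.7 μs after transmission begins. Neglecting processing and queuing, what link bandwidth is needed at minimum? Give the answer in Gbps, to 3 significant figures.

5.30 Gbps

Propagation delay = 1500 / 223000000 = 6.72646 μs.
Transmission budget = 20.7 − 6.72646 = 13.9735 μs.
R ≥ L / t_tx = 74000 bits / 1.39735e-05 s = 5.30 Gbps.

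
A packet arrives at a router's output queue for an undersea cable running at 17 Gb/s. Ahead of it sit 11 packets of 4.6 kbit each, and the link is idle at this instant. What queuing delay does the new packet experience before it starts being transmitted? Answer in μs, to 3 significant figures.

Each queued packet: L/R = 4600/17000000000 = 0.270588 μs.
11 queued → 2.97647 μs.
Queuing delay = 2.98 μs.

2.98 μs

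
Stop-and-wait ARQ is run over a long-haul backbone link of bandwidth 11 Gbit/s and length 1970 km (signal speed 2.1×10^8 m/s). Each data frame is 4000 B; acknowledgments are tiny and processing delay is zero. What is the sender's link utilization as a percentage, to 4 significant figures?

t_tx = L/R = 32000/11000000000 = 2.90909e-06 s.
t_prop = 1970000/210000000 = 0.00938095 s; RTT = 0.0187619 s.
Cycle = t_tx + RTT = 0.0187648 s.
Utilization = t_tx / cycle = 2.90909e-06/0.0187648 = 0.01550 %.

0.01550 %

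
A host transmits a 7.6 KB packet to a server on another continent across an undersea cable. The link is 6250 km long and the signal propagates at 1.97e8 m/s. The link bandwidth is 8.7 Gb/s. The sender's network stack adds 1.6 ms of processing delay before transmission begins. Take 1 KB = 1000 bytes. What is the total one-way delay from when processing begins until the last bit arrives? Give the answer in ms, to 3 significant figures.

33.3 ms

L = 60800 bits.
Transmission delay = L/R = 60800 / 8700000000 = 0.00698851 ms.
Propagation delay = d/s = 6250000 m / 197000000 m/s = 31.7259 ms.
Plus processing delay 1.6 ms = 1.6 ms.
Total = 33.3 ms.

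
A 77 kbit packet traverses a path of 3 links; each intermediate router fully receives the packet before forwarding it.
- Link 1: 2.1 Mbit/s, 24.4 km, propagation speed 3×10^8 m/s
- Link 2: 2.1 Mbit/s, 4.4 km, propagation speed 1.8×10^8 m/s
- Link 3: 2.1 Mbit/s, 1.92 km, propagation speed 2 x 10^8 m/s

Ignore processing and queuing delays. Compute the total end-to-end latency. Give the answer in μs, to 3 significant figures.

L = 77000 bits.
Transmission delay per hop = L/R = 77000/2100000 = 36666.7 μs; 3 hops → 110000 μs.
Propagation delays (d/s per hop): 81.3333, 24.4444, 9.6 μs; sum = 115.378 μs.
End-to-end = 110000 μs.

110000 μs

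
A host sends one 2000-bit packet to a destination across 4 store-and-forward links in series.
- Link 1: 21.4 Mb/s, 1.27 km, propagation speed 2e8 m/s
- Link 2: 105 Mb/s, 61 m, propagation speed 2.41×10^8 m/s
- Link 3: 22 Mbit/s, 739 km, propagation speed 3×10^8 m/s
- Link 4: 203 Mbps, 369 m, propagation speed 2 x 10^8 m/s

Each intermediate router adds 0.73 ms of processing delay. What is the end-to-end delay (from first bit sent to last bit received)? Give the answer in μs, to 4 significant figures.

4875 μs

Transmission delays (L/R per hop): 93.4579, 19.0476, 90.9091, 9.85222 μs; sum = 213.267 μs.
Propagation delays (d/s per hop): 6.35, 0.253112, 2463.33, 1.845 μs; sum = 2471.78 μs.
Processing at 3 router(s): 3 × 0.73 ms = 2190 μs.
End-to-end = 4875 μs.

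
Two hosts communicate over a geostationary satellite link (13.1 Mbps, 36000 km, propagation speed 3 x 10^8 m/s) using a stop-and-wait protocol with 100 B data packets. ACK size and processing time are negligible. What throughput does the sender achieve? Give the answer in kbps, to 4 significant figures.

t_tx = L/R = 800/13100000 = 6.10687e-05 s.
t_prop = 36000000/300000000 = 0.12 s; RTT = 0.24 s.
Cycle = t_tx + RTT = 0.240061 s.
Throughput = L / cycle = 800 / 0.240061 = 3.332 kbps.

3.332 kbps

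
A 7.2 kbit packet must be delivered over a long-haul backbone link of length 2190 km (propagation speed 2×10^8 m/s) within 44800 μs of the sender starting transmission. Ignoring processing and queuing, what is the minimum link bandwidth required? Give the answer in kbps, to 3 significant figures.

Propagation delay = 2190000 / 200000000 = 10950 μs.
Transmission budget = 44800 − 10950 = 33850 μs.
R ≥ L / t_tx = 7200 bits / 0.03385 s = 213 kbps.

213 kbps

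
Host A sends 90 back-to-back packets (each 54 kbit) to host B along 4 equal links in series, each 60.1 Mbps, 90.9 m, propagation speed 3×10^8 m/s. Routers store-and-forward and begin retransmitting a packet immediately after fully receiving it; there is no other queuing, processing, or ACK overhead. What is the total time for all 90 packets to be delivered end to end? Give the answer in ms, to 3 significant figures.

83.6 ms

Per-hop transmission t_tx = L/R = 54000/60100000 = 0.898502 ms.
Per-hop propagation t_prop = 90.9/300000000 = 0.000303 ms.
Pipeline fill: first packet needs 4·t_tx to clear all hops; remaining 89 packets each add one t_tx.
Total = (4+90-1)·t_tx + 4·t_prop = 93·0.898502 + 4·0.000303 = 83.6 ms.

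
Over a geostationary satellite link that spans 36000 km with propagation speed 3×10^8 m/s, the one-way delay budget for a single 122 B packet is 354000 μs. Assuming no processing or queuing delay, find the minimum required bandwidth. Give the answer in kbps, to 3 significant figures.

L = 976 bits.
Propagation delay = 36000000 / 300000000 = 120000 μs.
Transmission budget = 354000 − 120000 = 234000 μs.
R ≥ L / t_tx = 976 bits / 0.234 s = 4.17 kbps.

4.17 kbps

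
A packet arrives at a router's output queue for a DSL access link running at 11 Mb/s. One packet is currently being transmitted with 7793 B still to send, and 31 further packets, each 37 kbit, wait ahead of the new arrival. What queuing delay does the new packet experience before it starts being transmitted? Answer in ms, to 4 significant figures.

Each queued packet: L/R = 37000/11000000 = 3.36364 ms.
31 queued → 104.273 ms.
Plus remaining 62344 bits of current packet: 5.66764 ms.
Queuing delay = 109.9 ms.

109.9 ms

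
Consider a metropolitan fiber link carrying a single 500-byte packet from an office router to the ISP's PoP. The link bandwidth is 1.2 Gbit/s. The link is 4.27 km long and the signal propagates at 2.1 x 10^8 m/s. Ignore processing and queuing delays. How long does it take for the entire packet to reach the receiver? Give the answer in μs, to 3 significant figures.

23.7 μs

L = 500 × 8 = 4000 bits.
Transmission delay = L/R = 4000 / 1200000000 = 3.33333 μs.
Propagation delay = d/s = 4270 m / 210000000 m/s = 20.3333 μs.
Total = 23.7 μs.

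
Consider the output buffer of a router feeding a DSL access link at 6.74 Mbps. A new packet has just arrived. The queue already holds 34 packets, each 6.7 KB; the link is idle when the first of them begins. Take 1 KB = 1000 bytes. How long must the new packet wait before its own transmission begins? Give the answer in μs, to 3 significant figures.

Each queued packet: L/R = 53600/6740000 = 7952.52 μs.
34 queued → 270386 μs.
Queuing delay = 270000 μs.

270000 μs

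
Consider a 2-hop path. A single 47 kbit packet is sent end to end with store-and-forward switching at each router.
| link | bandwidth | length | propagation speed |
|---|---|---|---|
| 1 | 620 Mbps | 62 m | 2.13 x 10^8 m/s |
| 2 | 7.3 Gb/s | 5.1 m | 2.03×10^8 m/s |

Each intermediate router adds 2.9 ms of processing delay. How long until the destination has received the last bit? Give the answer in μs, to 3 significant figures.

2980 μs

L = 47000 bits.
Transmission delays (L/R per hop): 75.8065, 6.43836 μs; sum = 82.2448 μs.
Propagation delays (d/s per hop): 0.29108, 0.0251232 μs; sum = 0.316203 μs.
Processing at 1 router(s): 1 × 2.9 ms = 2900 μs.
End-to-end = 2980 μs.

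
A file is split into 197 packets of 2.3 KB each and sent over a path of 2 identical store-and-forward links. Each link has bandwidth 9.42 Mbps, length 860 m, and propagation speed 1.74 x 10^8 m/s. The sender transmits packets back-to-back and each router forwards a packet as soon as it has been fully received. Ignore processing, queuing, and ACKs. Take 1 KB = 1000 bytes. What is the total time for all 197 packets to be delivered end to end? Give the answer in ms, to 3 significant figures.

387 ms

Per-hop transmission t_tx = L/R = 18400/9420000 = 1.95329 ms.
Per-hop propagation t_prop = 860/174000000 = 0.00494253 ms.
Pipeline fill: first packet needs 2·t_tx to clear all hops; remaining 196 packets each add one t_tx.
Total = (2+197-1)·t_tx + 2·t_prop = 198·1.95329 + 2·0.00494253 = 387 ms.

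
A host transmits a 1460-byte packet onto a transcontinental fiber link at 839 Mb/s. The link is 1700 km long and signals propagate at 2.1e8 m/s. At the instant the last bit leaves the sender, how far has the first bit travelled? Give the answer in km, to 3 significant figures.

2.92 km

t_tx = L/R = 11680/839000000 = 1.39213e-05 s.
Distance = s × t_tx = 210000000 × 1.39213e-05 = 2.92 km.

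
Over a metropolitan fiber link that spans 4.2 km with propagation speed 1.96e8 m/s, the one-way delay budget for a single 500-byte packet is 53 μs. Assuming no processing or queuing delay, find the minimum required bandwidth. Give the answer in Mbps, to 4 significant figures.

L = 4000 bits.
Propagation delay = 4200 / 196000000 = 21.4286 μs.
Transmission budget = 53 − 21.4286 = 31.5714 μs.
R ≥ L / t_tx = 4000 bits / 3.15714e-05 s = 126.7 Mbps.

126.7 Mbps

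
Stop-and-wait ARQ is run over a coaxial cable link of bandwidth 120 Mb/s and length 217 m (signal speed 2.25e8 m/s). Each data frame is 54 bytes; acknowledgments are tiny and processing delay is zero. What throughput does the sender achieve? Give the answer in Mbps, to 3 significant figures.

t_tx = L/R = 432/120000000 = 3.6e-06 s.
t_prop = 217/225000000 = 9.64444e-07 s; RTT = 1.92889e-06 s.
Cycle = t_tx + RTT = 5.52889e-06 s.
Throughput = L / cycle = 432 / 5.52889e-06 = 78.1 Mbps.

78.1 Mbps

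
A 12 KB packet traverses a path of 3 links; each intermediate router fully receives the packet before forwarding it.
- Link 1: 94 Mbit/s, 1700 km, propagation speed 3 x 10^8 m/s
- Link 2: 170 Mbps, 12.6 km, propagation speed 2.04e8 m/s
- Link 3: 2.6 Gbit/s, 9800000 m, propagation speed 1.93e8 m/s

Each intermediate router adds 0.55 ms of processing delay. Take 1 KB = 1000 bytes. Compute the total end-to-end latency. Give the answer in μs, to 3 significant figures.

L = 96000 bits.
Transmission delays (L/R per hop): 1021.28, 564.706, 36.9231 μs; sum = 1622.91 μs.
Propagation delays (d/s per hop): 5666.67, 61.7647, 50777.2 μs; sum = 56505.6 μs.
Processing at 2 router(s): 2 × 0.55 ms = 1100 μs.
End-to-end = 59200 μs.

59200 μs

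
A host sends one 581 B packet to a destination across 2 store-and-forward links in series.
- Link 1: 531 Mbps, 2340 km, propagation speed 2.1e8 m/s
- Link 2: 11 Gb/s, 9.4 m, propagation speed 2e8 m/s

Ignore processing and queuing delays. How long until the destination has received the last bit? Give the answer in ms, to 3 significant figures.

L = 581 × 8 = 4648 bits.
Transmission delays (L/R per hop): 0.0087533, 0.000422545 ms; sum = 0.00917584 ms.
Propagation delays (d/s per hop): 11.1429, 4.7e-05 ms; sum = 11.1429 ms.
End-to-end = 11.2 ms.

11.2 ms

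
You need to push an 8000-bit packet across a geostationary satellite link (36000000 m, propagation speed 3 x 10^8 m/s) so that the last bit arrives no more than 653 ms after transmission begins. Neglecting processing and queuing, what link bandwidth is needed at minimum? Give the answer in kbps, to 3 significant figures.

Propagation delay = 36000000 / 300000000 = 120 ms.
Transmission budget = 653 − 120 = 533 ms.
R ≥ L / t_tx = 8000 bits / 0.533 s = 15.0 kbps.

15.0 kbps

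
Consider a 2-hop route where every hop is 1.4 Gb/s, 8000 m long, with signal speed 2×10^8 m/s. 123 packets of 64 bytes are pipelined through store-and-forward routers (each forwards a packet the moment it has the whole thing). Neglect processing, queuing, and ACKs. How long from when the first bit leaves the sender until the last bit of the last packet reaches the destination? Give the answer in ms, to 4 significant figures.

0.1253 ms

Per-hop transmission t_tx = L/R = 512/1400000000 = 0.000365714 ms.
Per-hop propagation t_prop = 8000/200000000 = 0.04 ms.
Pipeline fill: first packet needs 2·t_tx to clear all hops; remaining 122 packets each add one t_tx.
Total = (2+123-1)·t_tx + 2·t_prop = 124·0.000365714 + 2·0.04 = 0.1253 ms.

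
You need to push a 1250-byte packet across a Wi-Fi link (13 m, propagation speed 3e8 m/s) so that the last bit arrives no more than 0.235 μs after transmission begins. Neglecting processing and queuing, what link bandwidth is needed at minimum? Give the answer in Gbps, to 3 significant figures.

L = 10000 bits.
Propagation delay = 13 / 300000000 = 0.0433333 μs.
Transmission budget = 0.235 − 0.0433333 = 0.191667 μs.
R ≥ L / t_tx = 10000 bits / 1.91667e-07 s = 52.2 Gbps.

52.2 Gbps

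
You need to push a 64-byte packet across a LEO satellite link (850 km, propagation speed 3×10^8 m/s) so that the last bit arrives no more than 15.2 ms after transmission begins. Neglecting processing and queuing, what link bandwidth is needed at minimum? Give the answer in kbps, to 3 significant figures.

L = 512 bits.
Propagation delay = 850000 / 300000000 = 2.83333 ms.
Transmission budget = 15.2 − 2.83333 = 12.3667 ms.
R ≥ L / t_tx = 512 bits / 0.0123667 s = 41.4 kbps.

41.4 kbps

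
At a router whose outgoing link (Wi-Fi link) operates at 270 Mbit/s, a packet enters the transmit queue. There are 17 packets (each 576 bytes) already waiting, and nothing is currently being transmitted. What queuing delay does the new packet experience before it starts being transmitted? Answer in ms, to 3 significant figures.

0.290 ms

Each queued packet: L/R = 4608/270000000 = 0.0170667 ms.
17 queued → 0.290133 ms.
Queuing delay = 0.290 ms.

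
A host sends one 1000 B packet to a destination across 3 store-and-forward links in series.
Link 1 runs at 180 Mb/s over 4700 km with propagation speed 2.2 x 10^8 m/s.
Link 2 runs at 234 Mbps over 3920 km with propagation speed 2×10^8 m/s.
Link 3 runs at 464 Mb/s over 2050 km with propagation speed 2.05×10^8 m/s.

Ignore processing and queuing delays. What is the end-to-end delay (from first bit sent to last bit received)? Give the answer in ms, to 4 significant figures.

L = 1000 × 8 = 8000 bits.
Transmission delays (L/R per hop): 0.0444444, 0.034188, 0.0172414 ms; sum = 0.0958739 ms.
Propagation delays (d/s per hop): 21.3636, 19.6, 10 ms; sum = 50.9636 ms.
End-to-end = 51.06 ms.

51.06 ms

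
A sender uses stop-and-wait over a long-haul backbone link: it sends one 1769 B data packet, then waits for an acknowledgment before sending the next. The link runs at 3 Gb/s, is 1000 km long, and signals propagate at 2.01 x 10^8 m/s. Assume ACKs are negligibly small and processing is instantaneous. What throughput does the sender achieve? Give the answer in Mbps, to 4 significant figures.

1.422 Mbps

t_tx = L/R = 14152/3000000000 = 4.71733e-06 s.
t_prop = 1000000/2.01e+08 = 0.00497512 s; RTT = 0.00995025 s.
Cycle = t_tx + RTT = 0.00995497 s.
Throughput = L / cycle = 14152 / 0.00995497 = 1.422 Mbps.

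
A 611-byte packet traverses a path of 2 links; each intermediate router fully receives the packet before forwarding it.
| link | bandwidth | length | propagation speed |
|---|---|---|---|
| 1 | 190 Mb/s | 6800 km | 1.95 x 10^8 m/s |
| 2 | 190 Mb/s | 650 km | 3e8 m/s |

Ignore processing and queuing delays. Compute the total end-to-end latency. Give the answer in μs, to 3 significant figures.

37100 μs

L = 611 × 8 = 4888 bits.
Transmission delay per hop = L/R = 4888/190000000 = 25.7263 μs; 2 hops → 51.4526 μs.
Propagation delays (d/s per hop): 34871.8, 2166.67 μs; sum = 37038.5 μs.
End-to-end = 37100 μs.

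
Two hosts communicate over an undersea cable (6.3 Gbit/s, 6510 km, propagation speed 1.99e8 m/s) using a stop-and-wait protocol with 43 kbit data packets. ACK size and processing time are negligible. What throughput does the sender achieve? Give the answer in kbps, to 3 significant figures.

t_tx = L/R = 43000/6300000000 = 6.8254e-06 s.
t_prop = 6510000/199000000 = 0.0327136 s; RTT = 0.0654271 s.
Cycle = t_tx + RTT = 0.065434 s.
Throughput = L / cycle = 43000 / 0.065434 = 657 kbps.

657 kbps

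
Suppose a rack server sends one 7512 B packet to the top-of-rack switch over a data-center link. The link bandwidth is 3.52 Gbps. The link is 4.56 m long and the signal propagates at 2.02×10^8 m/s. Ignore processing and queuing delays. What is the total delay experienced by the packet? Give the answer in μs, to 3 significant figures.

L = 7512 × 8 = 60096 bits.
Transmission delay = L/R = 60096 / 3520000000 = 17.0727 μs.
Propagation delay = d/s = 4.56 m / 202000000 m/s = 0.0225743 μs.
Total = 17.1 μs.

17.1 μs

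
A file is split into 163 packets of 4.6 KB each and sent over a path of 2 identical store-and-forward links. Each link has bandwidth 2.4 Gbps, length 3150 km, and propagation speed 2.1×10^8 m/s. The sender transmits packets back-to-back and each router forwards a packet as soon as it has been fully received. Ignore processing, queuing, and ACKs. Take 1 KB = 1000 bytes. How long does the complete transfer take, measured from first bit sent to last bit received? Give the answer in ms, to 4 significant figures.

Per-hop transmission t_tx = L/R = 36800/2400000000 = 0.0153333 ms.
Per-hop propagation t_prop = 3150000/210000000 = 15 ms.
Pipeline fill: first packet needs 2·t_tx to clear all hops; remaining 162 packets each add one t_tx.
Total = (2+163-1)·t_tx + 2·t_prop = 164·0.0153333 + 2·15 = 32.51 ms.

32.51 ms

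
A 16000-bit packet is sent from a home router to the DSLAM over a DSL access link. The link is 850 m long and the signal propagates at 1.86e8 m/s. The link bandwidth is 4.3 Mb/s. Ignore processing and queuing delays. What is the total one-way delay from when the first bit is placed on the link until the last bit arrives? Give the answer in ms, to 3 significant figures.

Transmission delay = L/R = 16000 / 4300000 = 3.72093 ms.
Propagation delay = d/s = 850 m / 186000000 m/s = 0.00456989 ms.
Total = 3.73 ms.

3.73 ms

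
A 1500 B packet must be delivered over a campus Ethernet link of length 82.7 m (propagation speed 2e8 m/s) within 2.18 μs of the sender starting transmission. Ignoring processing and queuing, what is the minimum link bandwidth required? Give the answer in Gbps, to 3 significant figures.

6.79 Gbps

L = 12000 bits.
Propagation delay = 82.7 / 200000000 = 0.4135 μs.
Transmission budget = 2.18 − 0.4135 = 1.7665 μs.
R ≥ L / t_tx = 12000 bits / 1.7665e-06 s = 6.79 Gbps.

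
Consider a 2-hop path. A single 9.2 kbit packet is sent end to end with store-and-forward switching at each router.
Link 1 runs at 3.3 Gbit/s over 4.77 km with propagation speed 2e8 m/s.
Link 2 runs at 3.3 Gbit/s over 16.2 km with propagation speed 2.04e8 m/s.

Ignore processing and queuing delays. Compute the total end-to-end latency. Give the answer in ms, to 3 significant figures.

0.109 ms

L = 9200 bits.
Transmission delay per hop = L/R = 9200/3300000000 = 0.00278788 ms; 2 hops → 0.00557576 ms.
Propagation delays (d/s per hop): 0.02385, 0.0794118 ms; sum = 0.103262 ms.
End-to-end = 0.109 ms.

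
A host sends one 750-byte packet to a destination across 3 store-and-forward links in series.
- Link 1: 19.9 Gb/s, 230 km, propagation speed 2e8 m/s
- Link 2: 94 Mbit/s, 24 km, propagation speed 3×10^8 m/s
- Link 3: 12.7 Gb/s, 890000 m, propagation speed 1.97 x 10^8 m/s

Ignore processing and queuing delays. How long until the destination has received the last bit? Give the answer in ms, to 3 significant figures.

5.81 ms

L = 750 × 8 = 6000 bits.
Transmission delays (L/R per hop): 0.000301508, 0.0638298, 0.000472441 ms; sum = 0.0646037 ms.
Propagation delays (d/s per hop): 1.15, 0.08, 4.51777 ms; sum = 5.74777 ms.
End-to-end = 5.81 ms.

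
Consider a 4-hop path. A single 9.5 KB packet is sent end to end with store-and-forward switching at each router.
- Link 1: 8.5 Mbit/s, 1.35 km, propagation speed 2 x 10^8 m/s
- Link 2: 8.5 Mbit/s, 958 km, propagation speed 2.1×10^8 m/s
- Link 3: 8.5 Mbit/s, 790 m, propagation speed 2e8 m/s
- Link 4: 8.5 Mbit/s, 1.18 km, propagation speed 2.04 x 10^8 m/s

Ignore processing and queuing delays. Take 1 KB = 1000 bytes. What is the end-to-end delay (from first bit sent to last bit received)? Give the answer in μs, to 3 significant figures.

40300 μs

L = 76000 bits.
Transmission delay per hop = L/R = 76000/8500000 = 8941.18 μs; 4 hops → 35764.7 μs.
Propagation delays (d/s per hop): 6.75, 4561.9, 3.95, 5.78431 μs; sum = 4578.39 μs.
End-to-end = 40300 μs.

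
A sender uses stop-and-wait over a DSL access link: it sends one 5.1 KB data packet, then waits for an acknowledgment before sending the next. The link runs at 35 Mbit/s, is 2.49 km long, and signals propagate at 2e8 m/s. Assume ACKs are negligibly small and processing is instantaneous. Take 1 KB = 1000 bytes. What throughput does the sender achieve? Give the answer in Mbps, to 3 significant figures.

t_tx = L/R = 40800/35000000 = 0.00116571 s.
t_prop = 2490/200000000 = 1.245e-05 s; RTT = 2.49e-05 s.
Cycle = t_tx + RTT = 0.00119061 s.
Throughput = L / cycle = 40800 / 0.00119061 = 34.3 Mbps.

34.3 Mbps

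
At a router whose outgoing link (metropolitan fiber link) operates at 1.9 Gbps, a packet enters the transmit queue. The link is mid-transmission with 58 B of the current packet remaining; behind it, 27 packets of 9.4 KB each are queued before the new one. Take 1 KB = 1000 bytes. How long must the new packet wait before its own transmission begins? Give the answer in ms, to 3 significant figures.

Each queued packet: L/R = 75200/1900000000 = 0.0395789 ms.
27 queued → 1.06863 ms.
Plus remaining 464 bits of current packet: 0.000244211 ms.
Queuing delay = 1.07 ms.

1.07 ms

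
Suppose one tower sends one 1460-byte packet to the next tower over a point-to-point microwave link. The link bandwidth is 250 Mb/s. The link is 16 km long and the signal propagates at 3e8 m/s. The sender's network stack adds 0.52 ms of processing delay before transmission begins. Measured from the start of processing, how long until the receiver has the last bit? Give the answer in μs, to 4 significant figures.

L = 1460 × 8 = 11680 bits.
Transmission delay = L/R = 11680 / 250000000 = 46.72 μs.
Propagation delay = d/s = 16000 m / 300000000 m/s = 53.3333 μs.
Plus processing delay 0.52 ms = 520 μs.
Total = 620.1 μs.

620.1 μs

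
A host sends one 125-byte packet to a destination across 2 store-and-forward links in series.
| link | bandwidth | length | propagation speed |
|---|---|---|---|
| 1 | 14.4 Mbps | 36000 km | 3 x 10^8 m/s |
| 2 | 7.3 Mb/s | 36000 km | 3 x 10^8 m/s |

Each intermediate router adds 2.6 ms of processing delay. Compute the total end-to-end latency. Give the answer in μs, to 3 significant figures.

243000 μs

L = 125 × 8 = 1000 bits.
Transmission delays (L/R per hop): 69.4444, 136.986 μs; sum = 206.431 μs.
Propagation delays (d/s per hop): 120000, 120000 μs; sum = 240000 μs.
Processing at 1 router(s): 1 × 2.6 ms = 2600 μs.
End-to-end = 243000 μs.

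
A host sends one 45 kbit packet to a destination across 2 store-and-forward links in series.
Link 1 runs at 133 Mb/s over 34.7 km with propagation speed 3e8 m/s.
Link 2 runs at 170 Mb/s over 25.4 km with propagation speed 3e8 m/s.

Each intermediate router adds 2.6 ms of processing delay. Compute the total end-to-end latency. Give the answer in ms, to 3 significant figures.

3.40 ms

L = 45000 bits.
Transmission delays (L/R per hop): 0.338346, 0.264706 ms; sum = 0.603052 ms.
Propagation delays (d/s per hop): 0.115667, 0.0846667 ms; sum = 0.200333 ms.
Processing at 1 router(s): 1 × 2.6 ms = 2.6 ms.
End-to-end = 3.40 ms.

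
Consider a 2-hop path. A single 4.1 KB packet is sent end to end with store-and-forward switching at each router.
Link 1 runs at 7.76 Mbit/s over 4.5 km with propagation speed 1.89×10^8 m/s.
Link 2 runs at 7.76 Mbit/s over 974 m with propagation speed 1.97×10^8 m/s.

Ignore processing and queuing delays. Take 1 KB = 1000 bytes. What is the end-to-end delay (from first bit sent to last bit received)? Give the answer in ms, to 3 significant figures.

8.48 ms

L = 32800 bits.
Transmission delay per hop = L/R = 32800/7760000 = 4.2268 ms; 2 hops → 8.45361 ms.
Propagation delays (d/s per hop): 0.0238095, 0.00494416 ms; sum = 0.0287537 ms.
End-to-end = 8.48 ms.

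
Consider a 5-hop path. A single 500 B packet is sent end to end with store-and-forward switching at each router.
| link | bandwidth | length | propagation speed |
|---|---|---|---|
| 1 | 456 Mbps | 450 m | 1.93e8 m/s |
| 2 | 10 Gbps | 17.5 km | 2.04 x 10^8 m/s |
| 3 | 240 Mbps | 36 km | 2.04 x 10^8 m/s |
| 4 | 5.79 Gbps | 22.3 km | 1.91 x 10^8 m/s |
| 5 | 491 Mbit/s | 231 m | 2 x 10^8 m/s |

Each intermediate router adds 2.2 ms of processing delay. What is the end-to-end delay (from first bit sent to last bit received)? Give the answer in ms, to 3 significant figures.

L = 500 × 8 = 4000 bits.
Transmission delays (L/R per hop): 0.00877193, 0.0004, 0.0166667, 0.000690846, 0.00814664 ms; sum = 0.0346761 ms.
Propagation delays (d/s per hop): 0.00233161, 0.0857843, 0.176471, 0.116754, 0.001155 ms; sum = 0.382495 ms.
Processing at 4 router(s): 4 × 2.2 ms = 8.8 ms.
End-to-end = 9.22 ms.

9.22 ms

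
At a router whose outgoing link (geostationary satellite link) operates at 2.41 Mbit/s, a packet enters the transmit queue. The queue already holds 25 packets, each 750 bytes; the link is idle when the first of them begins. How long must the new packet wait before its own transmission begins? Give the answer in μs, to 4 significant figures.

Each queued packet: L/R = 6000/2410000 = 2489.63 μs.
25 queued → 62240.7 μs.
Queuing delay = 62240 μs.

62240 μs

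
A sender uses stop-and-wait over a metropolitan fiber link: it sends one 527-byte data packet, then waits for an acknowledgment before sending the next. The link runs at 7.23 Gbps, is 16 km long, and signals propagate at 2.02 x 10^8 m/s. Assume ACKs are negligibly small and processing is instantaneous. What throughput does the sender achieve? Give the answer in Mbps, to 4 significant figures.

26.52 Mbps

t_tx = L/R = 4216/7230000000 = 5.83126e-07 s.
t_prop = 16000/202000000 = 7.92079e-05 s; RTT = 0.000158416 s.
Cycle = t_tx + RTT = 0.000158999 s.
Throughput = L / cycle = 4216 / 0.000158999 = 26.52 Mbps.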